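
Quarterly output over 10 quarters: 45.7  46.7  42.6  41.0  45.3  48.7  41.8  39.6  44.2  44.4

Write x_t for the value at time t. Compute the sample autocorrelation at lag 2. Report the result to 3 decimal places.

-0.752

Mean x̄ = (45.7 + 46.7 + 42.6 + 41.0 + 45.3 + 48.7 + 41.8 + 39.6 + 44.2 + 44.4)/10 = 44.0000
Numerator Σ_{t=1}^{8}(x_t−x̄)(x_{t+2}−x̄) = -52.1400
Denominator Σ(x_t−x̄)² = 69.3200
r_2 = -52.1400 / 69.3200 = -0.752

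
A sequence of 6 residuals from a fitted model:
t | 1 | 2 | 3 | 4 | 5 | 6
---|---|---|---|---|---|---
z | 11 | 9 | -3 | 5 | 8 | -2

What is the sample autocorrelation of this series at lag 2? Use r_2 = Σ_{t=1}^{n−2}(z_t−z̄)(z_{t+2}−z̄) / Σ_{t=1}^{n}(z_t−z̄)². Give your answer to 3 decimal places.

Mean z̄ = (11 + 9 − 3 + 5 + 8 − 2)/6 = 4.6667
Deviations from mean: 6.3333, 4.3333, -7.6667, 0.3333, 3.3333, -6.6667
Numerator Σ_{t=1}^{4}(z_t−z̄)(z_{t+2}−z̄) = -74.8889
Denominator Σ(z_t−z̄)² = 173.3333
r_2 = -74.8889 / 173.3333 = -0.432

-0.432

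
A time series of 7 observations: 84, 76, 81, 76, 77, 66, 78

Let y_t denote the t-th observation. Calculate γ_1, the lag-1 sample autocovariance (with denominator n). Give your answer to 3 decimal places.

-3.901

Mean ȳ = (84 + 76 + 81 + 76 + 77 + 66 + 78)/7 = 76.8571
Σ_{t=1}^{6}(y_t−ȳ)(y_{t+1}−ȳ) = -27.3061
γ_1 = -27.3061 / 7 = -3.901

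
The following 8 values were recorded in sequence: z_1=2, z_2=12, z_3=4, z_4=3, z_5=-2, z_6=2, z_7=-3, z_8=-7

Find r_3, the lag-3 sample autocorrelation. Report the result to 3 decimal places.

-0.054

Mean z̄ = (2 + 12 + 4 + 3 − 2 + 2 − 3 − 7)/8 = 1.3750
Deviations from mean: 0.6250, 10.6250, 2.6250, 1.6250, -3.3750, 0.6250, -4.3750, -8.3750
Σ(z_t−z̄)(z_{t+3}−z̄) = (1.0156) + (-35.8594) + (1.6406) + (-7.1094) + (28.2656) = -12.0469
Denominator Σ(z_t−z̄)² = 223.8750
r_3 = -12.0469 / 223.8750 = -0.054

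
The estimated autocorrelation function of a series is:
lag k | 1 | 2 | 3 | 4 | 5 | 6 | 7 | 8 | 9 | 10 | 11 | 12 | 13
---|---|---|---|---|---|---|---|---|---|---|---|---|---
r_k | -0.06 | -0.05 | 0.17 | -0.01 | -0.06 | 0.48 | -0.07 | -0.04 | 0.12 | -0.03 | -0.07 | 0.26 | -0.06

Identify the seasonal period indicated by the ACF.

6

The largest autocorrelation is r_6 = 0.48, with a weaker echo at lag 12 (0.26); the remaining lags stay at or below 0.17.
The dominant spike at lag 6 indicates a seasonal period of 6.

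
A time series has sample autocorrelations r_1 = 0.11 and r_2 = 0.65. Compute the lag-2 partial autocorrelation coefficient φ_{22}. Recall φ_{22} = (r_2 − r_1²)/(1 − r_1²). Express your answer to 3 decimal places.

0.646

φ_{22} = (r_2 − r_1²) / (1 − r_1²)
r_1² = (0.11)² = 0.0121
Numerator = 0.65 − 0.0121 = 0.6379; denominator = 1 − 0.0121 = 0.9879
φ_{22} = 0.6379 / 0.9879 = 0.646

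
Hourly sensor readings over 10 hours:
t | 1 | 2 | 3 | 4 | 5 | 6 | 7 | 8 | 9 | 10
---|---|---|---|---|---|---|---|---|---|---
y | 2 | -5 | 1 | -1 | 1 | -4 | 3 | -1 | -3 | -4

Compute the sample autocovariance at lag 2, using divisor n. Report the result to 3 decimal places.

Mean ȳ = (2 − 5 + 1 − 1 + 1 − 4 + 3 − 1 − 3 − 4)/10 = -1.1000
Σ_{t=1}^{8}(y_t−ȳ)(y_{t+2}−ȳ) = 10.4800
γ_2 = 10.4800 / 10 = 1.048

1.048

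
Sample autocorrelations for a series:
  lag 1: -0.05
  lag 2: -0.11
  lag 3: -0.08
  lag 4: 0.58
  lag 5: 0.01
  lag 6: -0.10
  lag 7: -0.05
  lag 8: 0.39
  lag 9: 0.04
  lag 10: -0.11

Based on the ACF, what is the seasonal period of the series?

The largest autocorrelation is r_4 = 0.58, with a weaker echo at lag 8 (0.39); the remaining lags stay at or below 0.04.
The dominant spike at lag 4 indicates a seasonal period of 4.

4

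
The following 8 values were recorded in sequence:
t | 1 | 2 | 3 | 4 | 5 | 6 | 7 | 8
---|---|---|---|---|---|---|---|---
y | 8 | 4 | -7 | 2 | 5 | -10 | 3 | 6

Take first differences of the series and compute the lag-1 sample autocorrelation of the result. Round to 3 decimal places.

-0.364

First differences Δy: -4, -11, 9, 3, -15, 13, 3
Mean of differences = -0.2857
Numerator Σ(Δy_t−Δȳ)(Δy_{t+1}−Δȳ) = -229.3673
Denominator Σ(Δy_t−Δȳ)² = 629.4286
r_1(Δy) = -229.3673 / 629.4286 = -0.364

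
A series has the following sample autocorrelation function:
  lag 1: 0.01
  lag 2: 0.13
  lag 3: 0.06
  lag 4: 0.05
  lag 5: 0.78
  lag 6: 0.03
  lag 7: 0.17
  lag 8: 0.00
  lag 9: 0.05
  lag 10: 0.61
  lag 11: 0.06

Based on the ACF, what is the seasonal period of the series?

5

The largest autocorrelation is r_5 = 0.78, with a weaker echo at lag 10 (0.61); the remaining lags stay at or below 0.17.
The dominant spike at lag 5 indicates a seasonal period of 5.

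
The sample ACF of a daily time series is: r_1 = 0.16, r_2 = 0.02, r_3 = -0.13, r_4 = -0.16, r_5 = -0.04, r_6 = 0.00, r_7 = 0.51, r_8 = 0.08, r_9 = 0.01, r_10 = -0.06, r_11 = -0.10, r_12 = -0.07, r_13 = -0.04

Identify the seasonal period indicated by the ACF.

The largest autocorrelation is r_7 = 0.51; the remaining lags stay at or below 0.16.
The dominant spike at lag 7 indicates a seasonal period of 7.

7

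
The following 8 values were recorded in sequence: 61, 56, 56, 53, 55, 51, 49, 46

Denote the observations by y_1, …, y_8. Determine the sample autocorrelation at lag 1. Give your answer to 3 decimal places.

0.417

Mean ȳ = (61 + 56 + 56 + 53 + 55 + 51 + 49 + 46)/8 = 53.3750
Σ(y_t−ȳ)(y_{t+1}−ȳ) = (20.0156) + (6.8906) + (-0.9844) + (-0.6094) + (-3.8594) + (10.3906) + (32.2656) = 64.1094
Denominator Σ(y_t−ȳ)² = 153.8750
r_1 = 64.1094 / 153.8750 = 0.417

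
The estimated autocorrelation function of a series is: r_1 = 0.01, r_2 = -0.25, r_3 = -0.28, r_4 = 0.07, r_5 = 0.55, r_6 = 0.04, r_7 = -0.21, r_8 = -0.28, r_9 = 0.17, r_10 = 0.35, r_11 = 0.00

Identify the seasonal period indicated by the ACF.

The largest autocorrelation is r_5 = 0.55, with a weaker echo at lag 10 (0.35); the remaining lags stay at or below 0.17.
The dominant spike at lag 5 indicates a seasonal period of 5.

5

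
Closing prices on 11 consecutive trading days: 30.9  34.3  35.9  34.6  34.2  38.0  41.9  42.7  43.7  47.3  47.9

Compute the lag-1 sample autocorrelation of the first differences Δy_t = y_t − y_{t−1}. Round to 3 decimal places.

0.059

First differences Δy: 3.4, 1.6, -1.3, -0.4, 3.8, 3.9, 0.8, 1.0, 3.6, 0.6
Mean of differences = 1.7000
Numerator Σ(Δy_t−Δȳ)(Δy_{t+1}−Δȳ) = 1.8700
Denominator Σ(Δy_t−Δȳ)² = 31.6800
r_1(Δy) = 1.8700 / 31.6800 = 0.059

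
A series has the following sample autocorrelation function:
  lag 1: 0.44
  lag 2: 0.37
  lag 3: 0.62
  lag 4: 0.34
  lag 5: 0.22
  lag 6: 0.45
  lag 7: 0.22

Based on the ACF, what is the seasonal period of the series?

3

The largest autocorrelation is r_3 = 0.62, with a weaker echo at lag 6 (0.45); the remaining lags stay at or below 0.44. The elevated value at lag 1 (0.44), dropping to 0.37 at lag 2, reflects decaying short-term dependence rather than seasonality.
The dominant spike at lag 3 indicates a seasonal period of 3.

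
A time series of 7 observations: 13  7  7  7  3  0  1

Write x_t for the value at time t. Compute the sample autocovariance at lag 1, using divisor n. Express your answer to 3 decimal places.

Mean x̄ = (13 + 7 + 7 + 7 + 3 + 0 + 1)/7 = 5.4286
Deviations: 7.5714, 1.5714, 1.5714, 1.5714, -2.4286, -5.4286, -4.4286
Σ_{t=1}^{6}(x_t−x̄)(x_{t+1}−x̄) = 50.2449
γ_1 = 50.2449 / 7 = 7.178

7.178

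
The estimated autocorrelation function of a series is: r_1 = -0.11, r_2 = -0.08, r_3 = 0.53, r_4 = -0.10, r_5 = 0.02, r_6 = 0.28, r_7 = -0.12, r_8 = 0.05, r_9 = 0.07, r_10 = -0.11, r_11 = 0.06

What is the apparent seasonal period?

The largest autocorrelation is r_3 = 0.53, with a weaker echo at lag 6 (0.28); the remaining lags stay at or below 0.07.
The dominant spike at lag 3 indicates a seasonal period of 3.

3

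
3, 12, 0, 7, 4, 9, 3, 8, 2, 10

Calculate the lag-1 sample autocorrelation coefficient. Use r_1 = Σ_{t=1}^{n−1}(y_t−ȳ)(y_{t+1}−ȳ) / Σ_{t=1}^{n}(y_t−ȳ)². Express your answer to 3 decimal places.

Mean ȳ = (3 + 12 + 0 + 7 + 4 + 9 + 3 + 8 + 2 + 10)/10 = 5.8000
Numerator Σ_{t=1}^{9}(y_t−ȳ)(y_{t+1}−ȳ) = -107.6400
Denominator Σ(y_t−ȳ)² = 139.6000
r_1 = -107.6400 / 139.6000 = -0.771

-0.771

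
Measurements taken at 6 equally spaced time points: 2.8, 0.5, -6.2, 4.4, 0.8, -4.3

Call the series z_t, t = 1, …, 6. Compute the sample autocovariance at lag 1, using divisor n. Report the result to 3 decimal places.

-4.863

Mean z̄ = (2.8 + 0.5 − 6.2 + 4.4 + 0.8 − 4.3)/6 = -0.3333
Deviations: 3.1333, 0.8333, -5.8667, 4.7333, 1.1333, -3.9667
Σ_{t=1}^{5}(z_t−z̄)(z_{t+1}−z̄) = -29.1778
γ_1 = -29.1778 / 6 = -4.863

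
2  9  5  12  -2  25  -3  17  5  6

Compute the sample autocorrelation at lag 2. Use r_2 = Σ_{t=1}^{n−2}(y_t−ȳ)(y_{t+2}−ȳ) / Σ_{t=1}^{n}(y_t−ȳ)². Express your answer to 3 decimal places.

Mean ȳ = (2 + 9 + 5 + 12 − 2 + 25 − 3 + 17 + 5 + 6)/10 = 7.6000
Numerator Σ_{t=1}^{8}(y_t−ȳ)(y_{t+2}−ȳ) = 400.0800
Denominator Σ(y_t−ȳ)² = 664.4000
r_2 = 400.0800 / 664.4000 = 0.602

0.602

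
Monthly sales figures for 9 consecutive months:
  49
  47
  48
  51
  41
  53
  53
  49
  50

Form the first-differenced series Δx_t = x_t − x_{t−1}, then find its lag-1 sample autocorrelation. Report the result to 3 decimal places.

-0.558

First differences Δx: -2, 1, 3, -10, 12, 0, -4, 1
Mean of differences = 0.1250
Numerator Σ(Δx_t−Δx̄)(Δx_{t+1}−Δx̄) = -153.2656
Denominator Σ(Δx_t−Δx̄)² = 274.8750
r_1(Δx) = -153.2656 / 274.8750 = -0.558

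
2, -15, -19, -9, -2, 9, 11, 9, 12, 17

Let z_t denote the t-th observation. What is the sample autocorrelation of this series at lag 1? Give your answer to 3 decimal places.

0.687

Mean z̄ = (2 − 15 − 19 − 9 − 2 + 9 + 11 + 9 + 12 + 17)/10 = 1.5000
Numerator Σ_{t=1}^{9}(z_t−z̄)(z_{t+1}−z̄) = 939.7500
Denominator Σ(z_t−z̄)² = 1368.5000
r_1 = 939.7500 / 1368.5000 = 0.687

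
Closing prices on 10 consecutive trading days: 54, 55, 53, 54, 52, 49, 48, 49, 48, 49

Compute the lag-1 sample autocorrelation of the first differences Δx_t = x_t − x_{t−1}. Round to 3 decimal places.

-0.208

First differences Δx: 1, -2, 1, -2, -3, -1, 1, -1, 1
Mean of differences = -0.5556
Numerator Σ(Δx_t−Δx̄)(Δx_{t+1}−Δx̄) = -4.1975
Denominator Σ(Δx_t−Δx̄)² = 20.2222
r_1(Δx) = -4.1975 / 20.2222 = -0.208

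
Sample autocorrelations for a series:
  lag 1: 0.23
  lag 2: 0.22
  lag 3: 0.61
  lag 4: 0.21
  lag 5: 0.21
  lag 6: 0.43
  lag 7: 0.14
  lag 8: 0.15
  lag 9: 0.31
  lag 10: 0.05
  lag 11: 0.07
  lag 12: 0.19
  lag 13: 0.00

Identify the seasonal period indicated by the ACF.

3

The largest autocorrelation is r_3 = 0.61, with weaker echoes at lags 6 (0.43) and 9 (0.31); the remaining lags stay at or below 0.23.
The dominant spike at lag 3 indicates a seasonal period of 3.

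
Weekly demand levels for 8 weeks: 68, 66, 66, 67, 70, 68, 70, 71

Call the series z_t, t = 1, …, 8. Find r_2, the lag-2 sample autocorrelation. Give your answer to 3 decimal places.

0.083

Mean z̄ = (68 + 66 + 66 + 67 + 70 + 68 + 70 + 71)/8 = 68.2500
Deviations from mean: -0.2500, -2.2500, -2.2500, -1.2500, 1.7500, -0.2500, 1.7500, 2.7500
Σ(z_t−z̄)(z_{t+2}−z̄) = (0.5625) + (2.8125) + (-3.9375) + (0.3125) + (3.0625) + (-0.6875) = 2.1250
Denominator Σ(z_t−z̄)² = 25.5000
r_2 = 2.1250 / 25.5000 = 0.083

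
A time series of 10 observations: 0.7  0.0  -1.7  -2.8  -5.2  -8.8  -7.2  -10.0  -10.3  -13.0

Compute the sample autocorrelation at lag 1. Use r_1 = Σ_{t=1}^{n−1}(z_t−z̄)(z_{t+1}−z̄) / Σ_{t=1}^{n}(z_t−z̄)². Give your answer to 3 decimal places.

0.667

Mean z̄ = (0.7 + 0.0 − 1.7 − 2.8 − 5.2 − 8.8 − 7.2 − 10.0 − 10.3 − 13.0)/10 = -5.8300
Numerator Σ_{t=1}^{9}(z_t−z̄)(z_{t+1}−z̄) = 135.1711
Denominator Σ(z_t−z̄)² = 202.7410
r_1 = 135.1711 / 202.7410 = 0.667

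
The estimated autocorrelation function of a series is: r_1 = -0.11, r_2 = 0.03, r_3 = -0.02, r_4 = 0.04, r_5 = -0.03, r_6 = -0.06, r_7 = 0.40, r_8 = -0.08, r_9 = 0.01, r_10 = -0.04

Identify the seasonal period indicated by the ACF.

7

The largest autocorrelation is r_7 = 0.40; the remaining lags stay at or below 0.04.
The dominant spike at lag 7 indicates a seasonal period of 7.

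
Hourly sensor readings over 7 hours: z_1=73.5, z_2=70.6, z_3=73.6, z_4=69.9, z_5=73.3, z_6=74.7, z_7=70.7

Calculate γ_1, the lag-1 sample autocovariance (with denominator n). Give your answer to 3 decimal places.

Mean z̄ = (73.5 + 70.6 + 73.6 + 69.9 + 73.3 + 74.7 + 70.7)/7 = 72.3286
Σ_{t=1}^{6}(z_t−z̄)(z_{t+1}−z̄) = -11.2280
γ_1 = -11.2280 / 7 = -1.604

-1.604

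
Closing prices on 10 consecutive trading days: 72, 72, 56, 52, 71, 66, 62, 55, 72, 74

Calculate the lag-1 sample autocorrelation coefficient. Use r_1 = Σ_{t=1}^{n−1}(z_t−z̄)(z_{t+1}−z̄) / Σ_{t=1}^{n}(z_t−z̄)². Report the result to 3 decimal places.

Mean z̄ = (72 + 72 + 56 + 52 + 71 + 66 + 62 + 55 + 72 + 74)/10 = 65.2000
Numerator Σ_{t=1}^{9}(z_t−z̄)(z_{t+1}−z̄) = 53.7600
Denominator Σ(z_t−z̄)² = 623.6000
r_1 = 53.7600 / 623.6000 = 0.086

0.086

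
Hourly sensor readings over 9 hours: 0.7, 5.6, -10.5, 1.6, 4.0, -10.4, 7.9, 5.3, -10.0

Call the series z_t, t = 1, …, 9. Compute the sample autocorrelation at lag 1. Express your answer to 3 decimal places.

-0.435

Mean z̄ = (0.7 + 5.6 − 10.5 + 1.6 + 4.0 − 10.4 + 7.9 + 5.3 − 10.0)/9 = -0.6444
Numerator Σ_{t=1}^{8}(z_t−z̄)(z_{t+1}−z̄) = -198.3298
Denominator Σ(z_t−z̄)² = 455.5822
r_1 = -198.3298 / 455.5822 = -0.435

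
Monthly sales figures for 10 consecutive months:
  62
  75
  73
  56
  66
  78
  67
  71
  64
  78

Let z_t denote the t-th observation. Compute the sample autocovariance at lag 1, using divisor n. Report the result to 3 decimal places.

Mean z̄ = (62 + 75 + 73 + 56 + 66 + 78 + 67 + 71 + 64 + 78)/10 = 69.0000
Σ_{t=1}^{9}(z_t−z̄)(z_{t+1}−z̄) = -135.0000
γ_1 = -135.0000 / 10 = -13.500

-13.500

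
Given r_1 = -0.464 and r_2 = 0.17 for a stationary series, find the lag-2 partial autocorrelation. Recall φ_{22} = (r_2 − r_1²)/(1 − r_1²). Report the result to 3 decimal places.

φ_{22} = (r_2 − r_1²) / (1 − r_1²)
r_1² = (-0.464)² = 0.215296
Numerator = 0.17 − 0.2153 = -0.0453; denominator = 1 − 0.2153 = 0.7847
φ_{22} = -0.0453 / 0.7847 = -0.058

-0.058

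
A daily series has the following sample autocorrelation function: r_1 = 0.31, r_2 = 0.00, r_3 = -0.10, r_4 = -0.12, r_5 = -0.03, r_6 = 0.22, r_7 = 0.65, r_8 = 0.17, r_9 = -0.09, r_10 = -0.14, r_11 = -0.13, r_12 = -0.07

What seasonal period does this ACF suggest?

7

The largest autocorrelation is r_7 = 0.65; the remaining lags stay at or below 0.31. The elevated value at lag 1 (0.31), dropping to 0.00 at lag 2, reflects decaying short-term dependence rather than seasonality.
The dominant spike at lag 7 indicates a seasonal period of 7.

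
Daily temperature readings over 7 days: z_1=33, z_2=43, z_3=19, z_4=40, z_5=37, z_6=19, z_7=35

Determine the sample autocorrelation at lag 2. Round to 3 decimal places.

Mean z̄ = (33 + 43 + 19 + 40 + 37 + 19 + 35)/7 = 32.2857
Σ(z_t−z̄)(z_{t+2}−z̄) = (-9.4898) + (82.6531) + (-62.6327) + (-102.4898) + (12.7959) = -79.1633
Denominator Σ(z_t−z̄)² = 557.4286
r_2 = -79.1633 / 557.4286 = -0.142

-0.142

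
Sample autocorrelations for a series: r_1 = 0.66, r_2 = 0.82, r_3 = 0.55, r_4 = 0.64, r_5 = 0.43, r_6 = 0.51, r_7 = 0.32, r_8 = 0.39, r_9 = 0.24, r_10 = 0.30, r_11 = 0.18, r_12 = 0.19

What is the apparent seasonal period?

The largest autocorrelation is r_2 = 0.82; the remaining lags stay at or below 0.66.
The dominant spike at lag 2 indicates a seasonal period of 2.

2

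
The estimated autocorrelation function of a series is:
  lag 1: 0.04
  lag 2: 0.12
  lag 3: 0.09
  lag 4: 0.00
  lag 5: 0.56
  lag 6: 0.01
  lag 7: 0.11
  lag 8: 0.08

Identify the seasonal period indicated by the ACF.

5

The largest autocorrelation is r_5 = 0.56; the remaining lags stay at or below 0.12.
The dominant spike at lag 5 indicates a seasonal period of 5.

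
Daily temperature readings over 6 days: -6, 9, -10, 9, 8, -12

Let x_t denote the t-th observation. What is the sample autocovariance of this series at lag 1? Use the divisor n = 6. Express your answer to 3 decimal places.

-42.130

Mean x̄ = (-6 + 9 − 10 + 9 + 8 − 12)/6 = -0.3333
Σ_{t=1}^{5}(x_t−x̄)(x_{t+1}−x̄) = -252.7778
γ_1 = -252.7778 / 6 = -42.130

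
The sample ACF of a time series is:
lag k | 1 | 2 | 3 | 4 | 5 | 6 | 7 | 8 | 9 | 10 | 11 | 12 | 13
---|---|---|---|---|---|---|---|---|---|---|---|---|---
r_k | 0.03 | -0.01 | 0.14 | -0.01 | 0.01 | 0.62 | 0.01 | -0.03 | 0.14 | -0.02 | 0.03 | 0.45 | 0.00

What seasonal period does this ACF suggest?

6

The largest autocorrelation is r_6 = 0.62, with a weaker echo at lag 12 (0.45); the remaining lags stay at or below 0.14.
The dominant spike at lag 6 indicates a seasonal period of 6.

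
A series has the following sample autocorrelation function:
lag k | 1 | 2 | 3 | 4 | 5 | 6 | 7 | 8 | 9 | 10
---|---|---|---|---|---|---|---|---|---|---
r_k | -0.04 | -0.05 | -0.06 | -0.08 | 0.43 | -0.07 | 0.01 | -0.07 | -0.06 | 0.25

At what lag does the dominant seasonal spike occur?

5

The largest autocorrelation is r_5 = 0.43, with a weaker echo at lag 10 (0.25); the remaining lags stay at or below 0.01.
The dominant spike at lag 5 indicates a seasonal period of 5.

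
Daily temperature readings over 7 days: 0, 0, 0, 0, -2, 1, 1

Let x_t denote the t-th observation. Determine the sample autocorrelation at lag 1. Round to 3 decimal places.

Mean x̄ = (0 + 0 + 0 + 0 − 2 + 1 + 1)/7 = 0.0000
Σ(x_t−x̄)(x_{t+1}−x̄) = (0.0000) + (0.0000) + (0.0000) + (0.0000) + (-2.0000) + (1.0000) = -1.0000
Denominator Σ(x_t−x̄)² = 6.0000
r_1 = -1.0000 / 6.0000 = -0.167

-0.167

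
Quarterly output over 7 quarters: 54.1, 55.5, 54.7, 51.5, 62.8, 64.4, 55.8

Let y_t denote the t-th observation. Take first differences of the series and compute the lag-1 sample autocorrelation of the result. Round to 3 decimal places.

-0.152

First differences Δy: 1.4, -0.8, -3.2, 11.3, 1.6, -8.6
Mean of differences = 0.2833
Numerator Σ(Δy_t−Δȳ)(Δy_{t+1}−Δȳ) = -33.0019
Denominator Σ(Δy_t−Δȳ)² = 216.5683
r_1(Δy) = -33.0019 / 216.5683 = -0.152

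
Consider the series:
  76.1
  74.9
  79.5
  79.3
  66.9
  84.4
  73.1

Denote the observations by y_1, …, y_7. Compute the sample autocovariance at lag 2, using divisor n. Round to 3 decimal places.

Mean ȳ = (76.1 + 74.9 + 79.5 + 79.3 + 66.9 + 84.4 + 73.1)/7 = 76.3143
Deviations: -0.2143, -1.4143, 3.1857, 2.9857, -9.4143, 8.0857, -3.2143
Σ_{t=1}^{5}(y_t−ȳ)(y_{t+2}−ȳ) = 19.5053
γ_2 = 19.5053 / 7 = 2.786

2.786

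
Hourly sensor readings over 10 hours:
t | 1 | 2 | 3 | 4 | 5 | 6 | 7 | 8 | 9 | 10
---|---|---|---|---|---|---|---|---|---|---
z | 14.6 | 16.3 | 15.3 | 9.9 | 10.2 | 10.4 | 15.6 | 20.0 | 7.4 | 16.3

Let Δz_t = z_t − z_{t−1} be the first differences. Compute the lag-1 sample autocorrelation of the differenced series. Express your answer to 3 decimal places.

First differences Δz: 1.7, -1.0, -5.4, 0.3, 0.2, 5.2, 4.4, -12.6, 8.9
Mean of differences = 0.1889
Numerator Σ(Δz_t−Δz̄)(Δz_{t+1}−Δz̄) = -139.8746
Denominator Σ(Δz_t−Δz̄)² = 317.2289
r_1(Δz) = -139.8746 / 317.2289 = -0.441

-0.441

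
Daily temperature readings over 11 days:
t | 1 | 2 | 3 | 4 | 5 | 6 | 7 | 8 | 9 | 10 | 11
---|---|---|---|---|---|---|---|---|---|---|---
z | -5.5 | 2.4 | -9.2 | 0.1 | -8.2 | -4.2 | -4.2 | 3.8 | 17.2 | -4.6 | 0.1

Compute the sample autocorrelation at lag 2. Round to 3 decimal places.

Mean z̄ = (-5.5 + 2.4 − 9.2 + 0.1 − 8.2 − 4.2 − 4.2 + 3.8 + 17.2 − 4.6 + 0.1)/11 = -1.1182
Numerator Σ_{t=1}^{9}(z_t−z̄)(z_{t+2}−z̄) = 48.5839
Denominator Σ(z_t−z̄)² = 540.8764
r_2 = 48.5839 / 540.8764 = 0.090

0.090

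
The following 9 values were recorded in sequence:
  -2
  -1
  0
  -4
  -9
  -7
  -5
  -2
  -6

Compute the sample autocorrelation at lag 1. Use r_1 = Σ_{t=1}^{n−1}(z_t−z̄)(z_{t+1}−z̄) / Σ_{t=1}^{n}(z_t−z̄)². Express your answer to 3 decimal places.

0.417

Mean z̄ = (-2 − 1 + 0 − 4 − 9 − 7 − 5 − 2 − 6)/9 = -4.0000
Numerator Σ_{t=1}^{8}(z_t−z̄)(z_{t+1}−z̄) = 30.0000
Denominator Σ(z_t−z̄)² = 72.0000
r_1 = 30.0000 / 72.0000 = 0.417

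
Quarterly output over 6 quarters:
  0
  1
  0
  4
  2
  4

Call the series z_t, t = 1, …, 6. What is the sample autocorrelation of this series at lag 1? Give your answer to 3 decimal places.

-0.012

Mean z̄ = (0 + 1 + 0 + 4 + 2 + 4)/6 = 1.8333
Deviations from mean: -1.8333, -0.8333, -1.8333, 2.1667, 0.1667, 2.1667
Numerator Σ_{t=1}^{5}(z_t−z̄)(z_{t+1}−z̄) = -0.1944
Denominator Σ(z_t−z̄)² = 16.8333
r_1 = -0.1944 / 16.8333 = -0.012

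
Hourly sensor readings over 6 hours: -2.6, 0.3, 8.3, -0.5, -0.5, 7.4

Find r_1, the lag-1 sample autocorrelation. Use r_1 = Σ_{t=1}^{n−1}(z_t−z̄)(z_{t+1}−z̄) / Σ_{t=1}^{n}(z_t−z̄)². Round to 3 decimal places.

-0.245

Mean z̄ = (-2.6 + 0.3 + 8.3 − 0.5 − 0.5 + 7.4)/6 = 2.0667
Σ(z_t−z̄)(z_{t+1}−z̄) = (8.2444) + (-11.0122) + (-15.9989) + (6.5878) + (-13.6889) = -25.8678
Denominator Σ(z_t−z̄)² = 105.3733
r_1 = -25.8678 / 105.3733 = -0.245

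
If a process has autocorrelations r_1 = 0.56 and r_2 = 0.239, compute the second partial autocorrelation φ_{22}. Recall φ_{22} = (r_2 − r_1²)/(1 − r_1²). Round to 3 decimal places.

φ_{22} = (r_2 − r_1²) / (1 − r_1²)
r_1² = (0.56)² = 0.3136
Numerator = 0.239 − 0.3136 = -0.0746; denominator = 1 − 0.3136 = 0.6864
φ_{22} = -0.0746 / 0.6864 = -0.109

-0.109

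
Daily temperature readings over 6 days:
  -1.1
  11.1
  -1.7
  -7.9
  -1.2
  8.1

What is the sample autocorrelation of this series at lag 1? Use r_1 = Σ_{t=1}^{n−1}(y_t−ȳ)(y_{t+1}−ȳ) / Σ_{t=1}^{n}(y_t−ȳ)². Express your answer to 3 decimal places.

-0.080

Mean ȳ = (-1.1 + 11.1 − 1.7 − 7.9 − 1.2 + 8.1)/6 = 1.2167
Σ(y_t−ȳ)(y_{t+1}−ȳ) = (-22.8964) + (-28.8264) + (26.5903) + (22.0319) + (-16.6347) = -19.7353
Denominator Σ(y_t−ȳ)² = 247.8883
r_1 = -19.7353 / 247.8883 = -0.080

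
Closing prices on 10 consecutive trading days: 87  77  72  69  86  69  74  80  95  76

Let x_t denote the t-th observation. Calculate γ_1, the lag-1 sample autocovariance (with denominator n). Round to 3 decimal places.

Mean x̄ = (87 + 77 + 72 + 69 + 86 + 69 + 74 + 80 + 95 + 76)/10 = 78.5000
Σ_{t=1}^{9}(x_t−x̄)(x_{t+1}−x̄) = -64.2500
γ_1 = -64.2500 / 10 = -6.425

-6.425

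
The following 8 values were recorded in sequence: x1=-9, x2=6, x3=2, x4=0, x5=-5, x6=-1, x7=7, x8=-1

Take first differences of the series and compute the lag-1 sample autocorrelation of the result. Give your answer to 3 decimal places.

-0.238

First differences Δx: 15, -4, -2, -5, 4, 8, -8
Mean of differences = 1.1429
Numerator Σ(Δx_t−Δx̄)(Δx_{t+1}−Δx̄) = -96.4490
Denominator Σ(Δx_t−Δx̄)² = 404.8571
r_1(Δx) = -96.4490 / 404.8571 = -0.238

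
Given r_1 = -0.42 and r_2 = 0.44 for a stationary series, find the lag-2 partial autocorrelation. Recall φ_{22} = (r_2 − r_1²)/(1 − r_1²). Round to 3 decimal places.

φ_{22} = (r_2 − r_1²) / (1 − r_1²)
r_1² = (-0.42)² = 0.1764
Numerator = 0.44 − 0.1764 = 0.2636; denominator = 1 − 0.1764 = 0.8236
φ_{22} = 0.2636 / 0.8236 = 0.320

0.320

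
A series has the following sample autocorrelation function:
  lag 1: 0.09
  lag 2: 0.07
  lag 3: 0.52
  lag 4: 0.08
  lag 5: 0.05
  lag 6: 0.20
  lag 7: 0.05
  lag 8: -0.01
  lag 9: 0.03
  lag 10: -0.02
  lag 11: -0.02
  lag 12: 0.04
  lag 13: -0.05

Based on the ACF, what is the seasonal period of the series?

3

The largest autocorrelation is r_3 = 0.52, with a weaker echo at lag 6 (0.20); the remaining lags stay at or below 0.09.
The dominant spike at lag 3 indicates a seasonal period of 3.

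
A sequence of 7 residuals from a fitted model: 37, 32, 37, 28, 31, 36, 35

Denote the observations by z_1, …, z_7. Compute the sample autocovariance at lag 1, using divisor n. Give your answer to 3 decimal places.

Mean z̄ = (37 + 32 + 37 + 28 + 31 + 36 + 35)/7 = 33.7143
Deviations: 3.2857, -1.7143, 3.2857, -5.7143, -2.7143, 2.2857, 1.2857
Σ_{t=1}^{6}(z_t−z̄)(z_{t+1}−z̄) = -17.7959
γ_1 = -17.7959 / 7 = -2.542

-2.542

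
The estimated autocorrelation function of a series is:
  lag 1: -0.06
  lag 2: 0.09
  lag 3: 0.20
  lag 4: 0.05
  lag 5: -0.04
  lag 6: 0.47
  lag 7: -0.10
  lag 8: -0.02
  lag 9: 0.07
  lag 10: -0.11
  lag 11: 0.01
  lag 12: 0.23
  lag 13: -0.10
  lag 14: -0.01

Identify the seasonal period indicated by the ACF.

The largest autocorrelation is r_6 = 0.47, with a weaker echo at lag 12 (0.23); the remaining lags stay at or below 0.20.
The dominant spike at lag 6 indicates a seasonal period of 6.

6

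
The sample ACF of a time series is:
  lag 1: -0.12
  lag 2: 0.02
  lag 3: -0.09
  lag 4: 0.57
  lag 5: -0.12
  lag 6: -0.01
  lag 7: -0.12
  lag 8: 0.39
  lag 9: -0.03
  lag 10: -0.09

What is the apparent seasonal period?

The largest autocorrelation is r_4 = 0.57, with a weaker echo at lag 8 (0.39); the remaining lags stay at or below 0.02.
The dominant spike at lag 4 indicates a seasonal period of 4.

4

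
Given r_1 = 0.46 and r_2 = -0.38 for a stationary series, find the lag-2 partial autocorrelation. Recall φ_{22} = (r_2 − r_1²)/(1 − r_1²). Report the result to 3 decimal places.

φ_{22} = (r_2 − r_1²) / (1 − r_1²)
r_1² = (0.46)² = 0.2116
Numerator = -0.38 − 0.2116 = -0.5916; denominator = 1 − 0.2116 = 0.7884
φ_{22} = -0.5916 / 0.7884 = -0.750

-0.750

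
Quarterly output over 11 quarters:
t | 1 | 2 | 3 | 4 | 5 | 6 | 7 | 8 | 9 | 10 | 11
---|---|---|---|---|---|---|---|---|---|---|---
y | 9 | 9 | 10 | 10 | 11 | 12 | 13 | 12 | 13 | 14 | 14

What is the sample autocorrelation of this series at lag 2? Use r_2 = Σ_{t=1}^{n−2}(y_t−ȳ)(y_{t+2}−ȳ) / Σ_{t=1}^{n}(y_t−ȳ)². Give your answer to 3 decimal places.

Mean ȳ = (9 + 9 + 10 + 10 + 11 + 12 + 13 + 12 + 13 + 14 + 14)/11 = 11.5455
Numerator Σ_{t=1}^{9}(y_t−ȳ)(y_{t+2}−ȳ) = 14.2231
Denominator Σ(y_t−ȳ)² = 34.7273
r_2 = 14.2231 / 34.7273 = 0.410

0.410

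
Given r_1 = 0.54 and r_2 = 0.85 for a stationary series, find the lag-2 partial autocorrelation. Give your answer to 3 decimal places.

0.788

φ_{22} = (r_2 − r_1²) / (1 − r_1²)
r_1² = (0.54)² = 0.2916
Numerator = 0.85 − 0.2916 = 0.5584; denominator = 1 − 0.2916 = 0.7084
φ_{22} = 0.5584 / 0.7084 = 0.788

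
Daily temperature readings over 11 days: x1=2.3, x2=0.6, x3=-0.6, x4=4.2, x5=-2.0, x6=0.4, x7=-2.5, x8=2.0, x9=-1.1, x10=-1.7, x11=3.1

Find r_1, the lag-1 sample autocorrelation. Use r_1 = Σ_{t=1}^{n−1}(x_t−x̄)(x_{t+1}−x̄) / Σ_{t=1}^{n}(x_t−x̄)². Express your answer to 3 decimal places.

Mean x̄ = (2.3 + 0.6 − 0.6 + 4.2 − 2.0 + 0.4 − 2.5 + 2.0 − 1.1 − 1.7 + 3.1)/11 = 0.4273
Numerator Σ_{t=1}^{10}(x_t−x̄)(x_{t+1}−x̄) = -22.1835
Denominator Σ(x_t−x̄)² = 49.7618
r_1 = -22.1835 / 49.7618 = -0.446

-0.446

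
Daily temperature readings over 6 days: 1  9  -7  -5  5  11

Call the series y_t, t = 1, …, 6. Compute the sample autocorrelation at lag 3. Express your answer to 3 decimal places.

-0.198

Mean ȳ = (1 + 9 − 7 − 5 + 5 + 11)/6 = 2.3333
Σ(y_t−ȳ)(y_{t+3}−ȳ) = (9.7778) + (17.7778) + (-80.8889) = -53.3333
Denominator Σ(y_t−ȳ)² = 269.3333
r_3 = -53.3333 / 269.3333 = -0.198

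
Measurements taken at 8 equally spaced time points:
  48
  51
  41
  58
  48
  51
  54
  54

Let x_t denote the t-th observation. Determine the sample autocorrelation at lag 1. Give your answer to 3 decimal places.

Mean x̄ = (48 + 51 + 41 + 58 + 48 + 51 + 54 + 54)/8 = 50.6250
Deviations from mean: -2.6250, 0.3750, -9.6250, 7.3750, -2.6250, 0.3750, 3.3750, 3.3750
Numerator Σ_{t=1}^{7}(x_t−x̄)(x_{t+1}−x̄) = -83.2656
Denominator Σ(x_t−x̄)² = 183.8750
r_1 = -83.2656 / 183.8750 = -0.453

-0.453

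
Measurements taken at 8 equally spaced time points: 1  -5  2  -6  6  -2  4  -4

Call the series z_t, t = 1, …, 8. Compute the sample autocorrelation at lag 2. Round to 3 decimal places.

Mean z̄ = (1 − 5 + 2 − 6 + 6 − 2 + 4 − 4)/8 = -0.5000
Deviations from mean: 1.5000, -4.5000, 2.5000, -5.5000, 6.5000, -1.5000, 4.5000, -3.5000
Numerator Σ_{t=1}^{6}(z_t−z̄)(z_{t+2}−z̄) = 87.5000
Denominator Σ(z_t−z̄)² = 136.0000
r_2 = 87.5000 / 136.0000 = 0.643

0.643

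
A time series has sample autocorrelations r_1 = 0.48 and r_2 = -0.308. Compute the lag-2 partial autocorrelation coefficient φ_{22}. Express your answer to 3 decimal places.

φ_{22} = (r_2 − r_1²) / (1 − r_1²)
r_1² = (0.48)² = 0.2304
Numerator = -0.308 − 0.2304 = -0.5384; denominator = 1 − 0.2304 = 0.7696
φ_{22} = -0.5384 / 0.7696 = -0.700

-0.700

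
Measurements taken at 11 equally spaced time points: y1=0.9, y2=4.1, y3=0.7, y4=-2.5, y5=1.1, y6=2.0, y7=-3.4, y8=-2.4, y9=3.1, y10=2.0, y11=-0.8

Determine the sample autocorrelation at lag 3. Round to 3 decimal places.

0.212

Mean ȳ = (0.9 + 4.1 + 0.7 − 2.5 + 1.1 + 2.0 − 3.4 − 2.4 + 3.1 + 2.0 − 0.8)/11 = 0.4364
Numerator Σ_{t=1}^{8}(y_t−ȳ)(y_{t+3}−ȳ) = 12.5379
Denominator Σ(y_t−ȳ)² = 59.0455
r_3 = 12.5379 / 59.0455 = 0.212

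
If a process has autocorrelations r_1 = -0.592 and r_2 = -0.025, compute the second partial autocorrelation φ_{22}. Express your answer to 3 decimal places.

φ_{22} = (r_2 − r_1²) / (1 − r_1²)
r_1² = (-0.592)² = 0.350464
Numerator = -0.025 − 0.3505 = -0.3755; denominator = 1 − 0.3505 = 0.6495
φ_{22} = -0.3755 / 0.6495 = -0.578

-0.578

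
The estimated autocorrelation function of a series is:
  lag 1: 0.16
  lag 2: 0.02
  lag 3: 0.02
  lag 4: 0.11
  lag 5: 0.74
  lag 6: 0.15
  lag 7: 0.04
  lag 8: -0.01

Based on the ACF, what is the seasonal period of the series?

5

The largest autocorrelation is r_5 = 0.74; the remaining lags stay at or below 0.16.
The dominant spike at lag 5 indicates a seasonal period of 5.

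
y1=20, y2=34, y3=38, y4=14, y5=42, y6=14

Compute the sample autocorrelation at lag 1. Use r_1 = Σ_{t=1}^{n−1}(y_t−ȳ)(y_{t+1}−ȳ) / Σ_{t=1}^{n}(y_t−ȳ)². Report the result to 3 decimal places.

Mean ȳ = (20 + 34 + 38 + 14 + 42 + 14)/6 = 27.0000
Deviations from mean: -7.0000, 7.0000, 11.0000, -13.0000, 15.0000, -13.0000
Σ(y_t−ȳ)(y_{t+1}−ȳ) = (-49.0000) + (77.0000) + (-143.0000) + (-195.0000) + (-195.0000) = -505.0000
Denominator Σ(y_t−ȳ)² = 782.0000
r_1 = -505.0000 / 782.0000 = -0.646

-0.646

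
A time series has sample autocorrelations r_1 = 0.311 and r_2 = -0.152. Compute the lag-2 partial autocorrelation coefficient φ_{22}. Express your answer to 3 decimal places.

-0.275

φ_{22} = (r_2 − r_1²) / (1 − r_1²)
r_1² = (0.311)² = 0.096721
Numerator = -0.152 − 0.0967 = -0.2487; denominator = 1 − 0.0967 = 0.9033
φ_{22} = -0.2487 / 0.9033 = -0.275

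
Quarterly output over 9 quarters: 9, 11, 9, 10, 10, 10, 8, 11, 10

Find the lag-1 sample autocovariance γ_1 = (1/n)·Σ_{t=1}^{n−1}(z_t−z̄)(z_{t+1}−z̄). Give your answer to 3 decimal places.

-0.475

Mean z̄ = (9 + 11 + 9 + 10 + 10 + 10 + 8 + 11 + 10)/9 = 9.7778
Σ_{t=1}^{8}(z_t−z̄)(z_{t+1}−z̄) = -4.2716
γ_1 = -4.2716 / 9 = -0.475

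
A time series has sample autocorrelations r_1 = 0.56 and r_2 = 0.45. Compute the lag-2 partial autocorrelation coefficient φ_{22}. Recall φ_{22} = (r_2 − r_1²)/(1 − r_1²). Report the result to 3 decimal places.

φ_{22} = (r_2 − r_1²) / (1 − r_1²)
r_1² = (0.56)² = 0.3136
Numerator = 0.45 − 0.3136 = 0.1364; denominator = 1 − 0.3136 = 0.6864
φ_{22} = 0.1364 / 0.6864 = 0.199

0.199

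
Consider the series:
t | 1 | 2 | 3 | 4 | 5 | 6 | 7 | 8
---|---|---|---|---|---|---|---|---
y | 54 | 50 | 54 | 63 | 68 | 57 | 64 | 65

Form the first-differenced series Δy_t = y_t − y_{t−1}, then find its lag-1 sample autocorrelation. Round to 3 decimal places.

First differences Δy: -4, 4, 9, 5, -11, 7, 1
Mean of differences = 1.5714
Numerator Σ(Δy_t−Δȳ)(Δy_{t+1}−Δȳ) = -84.4694
Denominator Σ(Δy_t−Δȳ)² = 291.7143
r_1(Δy) = -84.4694 / 291.7143 = -0.290

-0.290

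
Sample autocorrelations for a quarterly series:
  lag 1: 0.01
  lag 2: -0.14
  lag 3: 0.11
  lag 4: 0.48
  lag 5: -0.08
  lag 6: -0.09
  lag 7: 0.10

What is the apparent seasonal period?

The largest autocorrelation is r_4 = 0.48; the remaining lags stay at or below 0.11.
The dominant spike at lag 4 indicates a seasonal period of 4.

4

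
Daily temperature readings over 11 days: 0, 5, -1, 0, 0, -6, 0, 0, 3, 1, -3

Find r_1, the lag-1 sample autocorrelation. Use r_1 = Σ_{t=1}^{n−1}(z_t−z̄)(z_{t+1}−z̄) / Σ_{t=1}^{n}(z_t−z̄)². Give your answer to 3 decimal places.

Mean z̄ = (0 + 5 − 1 + 0 + 0 − 6 + 0 + 0 + 3 + 1 − 3)/11 = -0.0909
Numerator Σ_{t=1}^{10}(z_t−z̄)(z_{t+1}−z̄) = -4.8264
Denominator Σ(z_t−z̄)² = 80.9091
r_1 = -4.8264 / 80.9091 = -0.060

-0.060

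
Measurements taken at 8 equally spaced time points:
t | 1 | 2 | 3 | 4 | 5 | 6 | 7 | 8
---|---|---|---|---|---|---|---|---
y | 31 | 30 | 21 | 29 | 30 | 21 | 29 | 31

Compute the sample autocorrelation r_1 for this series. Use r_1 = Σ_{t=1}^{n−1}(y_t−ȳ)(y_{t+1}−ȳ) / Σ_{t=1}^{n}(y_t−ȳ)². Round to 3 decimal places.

Mean ȳ = (31 + 30 + 21 + 29 + 30 + 21 + 29 + 31)/8 = 27.7500
Deviations from mean: 3.2500, 2.2500, -6.7500, 1.2500, 2.2500, -6.7500, 1.2500, 3.2500
Σ(y_t−ȳ)(y_{t+1}−ȳ) = (7.3125) + (-15.1875) + (-8.4375) + (2.8125) + (-15.1875) + (-8.4375) + (4.0625) = -33.0625
Denominator Σ(y_t−ȳ)² = 125.5000
r_1 = -33.0625 / 125.5000 = -0.263

-0.263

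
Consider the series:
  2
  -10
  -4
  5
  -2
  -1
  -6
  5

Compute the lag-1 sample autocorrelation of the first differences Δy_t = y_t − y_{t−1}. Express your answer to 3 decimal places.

First differences Δy: -12, 6, 9, -7, 1, -5, 11
Mean of differences = 0.4286
Numerator Σ(Δy_t−Δȳ)(Δy_{t+1}−Δȳ) = -149.8980
Denominator Σ(Δy_t−Δȳ)² = 455.7143
r_1(Δy) = -149.8980 / 455.7143 = -0.329

-0.329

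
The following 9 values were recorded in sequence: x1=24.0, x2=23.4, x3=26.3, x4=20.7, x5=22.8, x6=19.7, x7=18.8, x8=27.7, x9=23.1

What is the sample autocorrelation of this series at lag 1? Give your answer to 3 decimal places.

Mean x̄ = (24.0 + 23.4 + 26.3 + 20.7 + 22.8 + 19.7 + 18.8 + 27.7 + 23.1)/9 = 22.9444
Numerator Σ_{t=1}^{8}(x_t−x̄)(x_{t+1}−x̄) = -10.2520
Denominator Σ(x_t−x̄)² = 67.9822
r_1 = -10.2520 / 67.9822 = -0.151

-0.151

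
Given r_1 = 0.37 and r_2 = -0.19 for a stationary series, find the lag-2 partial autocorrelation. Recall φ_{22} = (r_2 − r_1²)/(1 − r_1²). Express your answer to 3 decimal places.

-0.379

φ_{22} = (r_2 − r_1²) / (1 − r_1²)
r_1² = (0.37)² = 0.1369
Numerator = -0.19 − 0.1369 = -0.3269; denominator = 1 − 0.1369 = 0.8631
φ_{22} = -0.3269 / 0.8631 = -0.379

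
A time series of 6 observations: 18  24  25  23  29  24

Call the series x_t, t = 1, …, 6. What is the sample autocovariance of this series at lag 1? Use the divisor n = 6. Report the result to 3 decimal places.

Mean x̄ = (18 + 24 + 25 + 23 + 29 + 24)/6 = 23.8333
Σ_{t=1}^{5}(x_t−x̄)(x_{t+1}−x̄) = -5.1944
γ_1 = -5.1944 / 6 = -0.866

-0.866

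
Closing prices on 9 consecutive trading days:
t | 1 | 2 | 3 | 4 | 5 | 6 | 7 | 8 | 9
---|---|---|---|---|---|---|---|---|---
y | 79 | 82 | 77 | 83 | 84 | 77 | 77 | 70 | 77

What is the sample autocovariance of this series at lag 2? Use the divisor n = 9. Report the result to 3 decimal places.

0.783

Mean ȳ = (79 + 82 + 77 + 83 + 84 + 77 + 77 + 70 + 77)/9 = 78.4444
Σ_{t=1}^{7}(y_t−ȳ)(y_{t+2}−ȳ) = 7.0494
γ_2 = 7.0494 / 9 = 0.783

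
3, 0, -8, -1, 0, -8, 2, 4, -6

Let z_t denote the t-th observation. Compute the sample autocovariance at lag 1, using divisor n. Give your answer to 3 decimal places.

Mean z̄ = (3 + 0 − 8 − 1 + 0 − 8 + 2 + 4 − 6)/9 = -1.5556
Σ_{t=1}^{8}(z_t−z̄)(z_{t+1}−z̄) = -43.5309
γ_1 = -43.5309 / 9 = -4.837

-4.837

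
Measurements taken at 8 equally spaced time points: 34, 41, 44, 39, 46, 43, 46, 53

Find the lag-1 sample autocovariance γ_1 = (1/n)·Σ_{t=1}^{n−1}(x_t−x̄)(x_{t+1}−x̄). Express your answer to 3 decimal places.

Mean x̄ = (34 + 41 + 44 + 39 + 46 + 43 + 46 + 53)/8 = 43.2500
Deviations: -9.2500, -2.2500, 0.7500, -4.2500, 2.7500, -0.2500, 2.7500, 9.7500
Σ_{t=1}^{7}(x_t−x̄)(x_{t+1}−x̄) = 29.6875
γ_1 = 29.6875 / 8 = 3.711

3.711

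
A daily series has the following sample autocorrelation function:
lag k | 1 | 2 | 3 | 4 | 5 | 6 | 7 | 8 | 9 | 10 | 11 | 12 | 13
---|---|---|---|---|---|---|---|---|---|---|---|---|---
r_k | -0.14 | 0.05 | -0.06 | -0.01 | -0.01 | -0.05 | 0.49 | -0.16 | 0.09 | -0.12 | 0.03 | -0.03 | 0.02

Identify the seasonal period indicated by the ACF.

7

The largest autocorrelation is r_7 = 0.49; the remaining lags stay at or below 0.09.
The dominant spike at lag 7 indicates a seasonal period of 7.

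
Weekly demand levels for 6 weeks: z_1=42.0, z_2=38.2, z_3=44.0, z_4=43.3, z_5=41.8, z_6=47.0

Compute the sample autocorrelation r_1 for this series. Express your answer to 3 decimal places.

Mean z̄ = (42.0 + 38.2 + 44.0 + 43.3 + 41.8 + 47.0)/6 = 42.7167
Numerator Σ_{t=1}^{5}(z_t−z̄)(z_{t+1}−z̄) = -6.2719
Denominator Σ(z_t−z̄)² = 42.0883
r_1 = -6.2719 / 42.0883 = -0.149

-0.149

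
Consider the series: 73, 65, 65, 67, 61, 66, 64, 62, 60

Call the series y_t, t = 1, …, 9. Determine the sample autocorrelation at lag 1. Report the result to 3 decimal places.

0.032

Mean ȳ = (73 + 65 + 65 + 67 + 61 + 66 + 64 + 62 + 60)/9 = 64.7778
Numerator Σ_{t=1}^{8}(y_t−ȳ)(y_{t+1}−ȳ) = 3.8395
Denominator Σ(y_t−ȳ)² = 119.5556
r_1 = 3.8395 / 119.5556 = 0.032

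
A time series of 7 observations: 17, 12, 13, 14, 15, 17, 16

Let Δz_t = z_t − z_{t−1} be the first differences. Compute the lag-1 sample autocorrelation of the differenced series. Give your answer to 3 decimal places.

First differences Δz: -5, 1, 1, 1, 2, -1
Mean of differences = -0.1667
Numerator Σ(Δz_t−Δz̄)(Δz_{t+1}−Δz̄) = -2.1944
Denominator Σ(Δz_t−Δz̄)² = 32.8333
r_1(Δz) = -2.1944 / 32.8333 = -0.067

-0.067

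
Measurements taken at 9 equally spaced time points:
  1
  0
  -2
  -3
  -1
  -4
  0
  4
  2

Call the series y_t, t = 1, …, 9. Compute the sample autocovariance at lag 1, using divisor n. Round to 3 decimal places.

2.099

Mean ȳ = (1 + 0 − 2 − 3 − 1 − 4 + 0 + 4 + 2)/9 = -0.3333
Σ_{t=1}^{8}(y_t−ȳ)(y_{t+1}−ȳ) = 18.8889
γ_1 = 18.8889 / 9 = 2.099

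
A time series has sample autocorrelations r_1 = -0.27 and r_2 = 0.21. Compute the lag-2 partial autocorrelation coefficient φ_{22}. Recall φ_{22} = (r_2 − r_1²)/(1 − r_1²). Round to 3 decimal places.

0.148

φ_{22} = (r_2 − r_1²) / (1 − r_1²)
r_1² = (-0.27)² = 0.0729
Numerator = 0.21 − 0.0729 = 0.1371; denominator = 1 − 0.0729 = 0.9271
φ_{22} = 0.1371 / 0.9271 = 0.148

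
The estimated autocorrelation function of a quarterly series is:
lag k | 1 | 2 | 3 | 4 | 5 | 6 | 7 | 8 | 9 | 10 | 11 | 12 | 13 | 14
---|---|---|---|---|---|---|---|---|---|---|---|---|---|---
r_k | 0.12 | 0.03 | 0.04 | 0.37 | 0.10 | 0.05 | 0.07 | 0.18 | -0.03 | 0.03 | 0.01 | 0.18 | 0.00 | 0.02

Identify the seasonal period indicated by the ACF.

The largest autocorrelation is r_4 = 0.37, with weaker echoes at lags 8 (0.18) and 12 (0.18); the remaining lags stay at or below 0.12.
The dominant spike at lag 4 indicates a seasonal period of 4.

4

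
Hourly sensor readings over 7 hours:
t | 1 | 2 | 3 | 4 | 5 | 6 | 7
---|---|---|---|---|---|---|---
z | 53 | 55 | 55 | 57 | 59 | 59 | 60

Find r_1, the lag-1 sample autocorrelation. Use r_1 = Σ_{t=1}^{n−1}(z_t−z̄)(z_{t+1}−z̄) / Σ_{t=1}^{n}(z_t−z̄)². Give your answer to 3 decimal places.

Mean z̄ = (53 + 55 + 55 + 57 + 59 + 59 + 60)/7 = 56.8571
Deviations from mean: -3.8571, -1.8571, -1.8571, 0.1429, 2.1429, 2.1429, 3.1429
Σ(z_t−z̄)(z_{t+1}−z̄) = (7.1633) + (3.4490) + (-0.2653) + (0.3061) + (4.5918) + (6.7347) = 21.9796
Denominator Σ(z_t−z̄)² = 40.8571
r_1 = 21.9796 / 40.8571 = 0.538

0.538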